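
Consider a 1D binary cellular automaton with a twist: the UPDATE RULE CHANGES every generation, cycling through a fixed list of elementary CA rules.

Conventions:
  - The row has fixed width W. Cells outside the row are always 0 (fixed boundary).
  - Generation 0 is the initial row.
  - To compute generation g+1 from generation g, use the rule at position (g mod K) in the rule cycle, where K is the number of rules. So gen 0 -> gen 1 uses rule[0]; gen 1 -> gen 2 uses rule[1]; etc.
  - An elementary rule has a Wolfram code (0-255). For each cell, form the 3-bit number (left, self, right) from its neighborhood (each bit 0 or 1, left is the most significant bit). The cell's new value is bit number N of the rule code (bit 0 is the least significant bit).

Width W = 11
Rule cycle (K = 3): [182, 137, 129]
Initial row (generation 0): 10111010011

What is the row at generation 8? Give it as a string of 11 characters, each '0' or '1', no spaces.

Gen 0: 10111010011
Gen 1 (rule 182): 11010111100
Gen 2 (rule 137): 10000111001
Gen 3 (rule 129): 00110010000
Gen 4 (rule 182): 01001111000
Gen 5 (rule 137): 00001110011
Gen 6 (rule 129): 11100100000
Gen 7 (rule 182): 01011110000
Gen 8 (rule 137): 00011100111

Answer: 00011100111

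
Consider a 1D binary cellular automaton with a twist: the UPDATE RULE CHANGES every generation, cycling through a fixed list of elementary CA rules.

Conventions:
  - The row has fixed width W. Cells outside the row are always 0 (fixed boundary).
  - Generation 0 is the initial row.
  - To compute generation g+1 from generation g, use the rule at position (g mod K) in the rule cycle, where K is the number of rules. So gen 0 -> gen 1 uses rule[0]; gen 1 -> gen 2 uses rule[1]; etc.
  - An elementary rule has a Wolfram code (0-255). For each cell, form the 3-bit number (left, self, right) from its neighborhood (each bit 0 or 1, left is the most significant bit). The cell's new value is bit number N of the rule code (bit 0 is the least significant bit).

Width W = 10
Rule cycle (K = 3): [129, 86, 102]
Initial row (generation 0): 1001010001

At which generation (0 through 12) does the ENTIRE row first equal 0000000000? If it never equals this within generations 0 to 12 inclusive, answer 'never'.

Gen 0: 1001010001
Gen 1 (rule 129): 0000000100
Gen 2 (rule 86): 0000001110
Gen 3 (rule 102): 0000010010
Gen 4 (rule 129): 1111000000
Gen 5 (rule 86): 0001100000
Gen 6 (rule 102): 0010100000
Gen 7 (rule 129): 1000001111
Gen 8 (rule 86): 1100010001
Gen 9 (rule 102): 0100110011
Gen 10 (rule 129): 0000000000
Gen 11 (rule 86): 0000000000
Gen 12 (rule 102): 0000000000

Answer: 10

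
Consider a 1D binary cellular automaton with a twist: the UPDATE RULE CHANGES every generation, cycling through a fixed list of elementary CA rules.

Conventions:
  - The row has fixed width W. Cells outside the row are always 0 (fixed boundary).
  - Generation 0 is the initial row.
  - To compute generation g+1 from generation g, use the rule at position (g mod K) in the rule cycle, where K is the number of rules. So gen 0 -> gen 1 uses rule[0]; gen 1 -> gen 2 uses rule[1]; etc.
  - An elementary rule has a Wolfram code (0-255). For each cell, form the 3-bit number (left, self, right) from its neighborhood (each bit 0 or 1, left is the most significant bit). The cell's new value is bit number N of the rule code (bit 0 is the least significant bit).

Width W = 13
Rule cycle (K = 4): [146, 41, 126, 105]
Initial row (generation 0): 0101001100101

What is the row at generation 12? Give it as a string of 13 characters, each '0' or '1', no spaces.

Gen 0: 0101001100101
Gen 1 (rule 146): 1000110011000
Gen 2 (rule 41): 0010100010011
Gen 3 (rule 126): 0111110111111
Gen 4 (rule 105): 0100011100001
Gen 5 (rule 146): 1010101010010
Gen 6 (rule 41): 0101010100000
Gen 7 (rule 126): 1111111110000
Gen 8 (rule 105): 1000000010111
Gen 9 (rule 146): 0100000100010
Gen 10 (rule 41): 0001110001000
Gen 11 (rule 126): 0011011011100
Gen 12 (rule 105): 1011111110101

Answer: 1011111110101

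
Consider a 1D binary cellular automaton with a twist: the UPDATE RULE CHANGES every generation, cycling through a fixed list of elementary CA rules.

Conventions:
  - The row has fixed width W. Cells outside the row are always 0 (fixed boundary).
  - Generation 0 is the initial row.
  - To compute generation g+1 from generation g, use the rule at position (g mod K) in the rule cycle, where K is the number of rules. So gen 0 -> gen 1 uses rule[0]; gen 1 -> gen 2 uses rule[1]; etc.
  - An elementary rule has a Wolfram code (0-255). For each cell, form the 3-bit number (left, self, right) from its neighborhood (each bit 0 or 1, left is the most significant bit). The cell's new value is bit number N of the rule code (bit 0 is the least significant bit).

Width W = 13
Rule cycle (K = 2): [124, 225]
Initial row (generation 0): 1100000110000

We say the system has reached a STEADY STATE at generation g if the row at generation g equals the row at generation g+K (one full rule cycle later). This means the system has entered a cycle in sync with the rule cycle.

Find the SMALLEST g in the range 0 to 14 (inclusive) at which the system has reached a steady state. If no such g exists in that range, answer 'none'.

Answer: none

Derivation:
Gen 0: 1100000110000
Gen 1 (rule 124): 1110000111000
Gen 2 (rule 225): 0110110011011
Gen 3 (rule 124): 0111111011111
Gen 4 (rule 225): 0011111101111
Gen 5 (rule 124): 0010000111001
Gen 6 (rule 225): 1000110011000
Gen 7 (rule 124): 1100111011100
Gen 8 (rule 225): 0100011101101
Gen 9 (rule 124): 0110010111111
Gen 10 (rule 225): 0010001011111
Gen 11 (rule 124): 0011001110001
Gen 12 (rule 225): 1001000110100
Gen 13 (rule 124): 1101100111110
Gen 14 (rule 225): 0110100011110
Gen 15 (rule 124): 0111110010011
Gen 16 (rule 225): 0011110000001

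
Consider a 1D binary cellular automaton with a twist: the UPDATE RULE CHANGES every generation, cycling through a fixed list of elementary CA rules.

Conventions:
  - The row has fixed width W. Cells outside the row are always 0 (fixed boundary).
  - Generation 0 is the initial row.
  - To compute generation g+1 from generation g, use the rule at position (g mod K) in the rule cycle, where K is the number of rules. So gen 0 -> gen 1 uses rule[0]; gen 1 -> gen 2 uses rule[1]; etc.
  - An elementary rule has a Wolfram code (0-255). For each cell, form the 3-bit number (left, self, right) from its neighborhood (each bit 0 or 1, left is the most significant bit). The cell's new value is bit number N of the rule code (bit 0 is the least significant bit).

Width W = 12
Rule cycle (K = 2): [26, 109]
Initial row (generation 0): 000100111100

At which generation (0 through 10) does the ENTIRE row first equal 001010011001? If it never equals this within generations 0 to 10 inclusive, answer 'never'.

Answer: never

Derivation:
Gen 0: 000100111100
Gen 1 (rule 26): 001011100010
Gen 2 (rule 109): 101110101010
Gen 3 (rule 26): 001000000001
Gen 4 (rule 109): 101011111101
Gen 5 (rule 26): 000010000000
Gen 6 (rule 109): 111010111111
Gen 7 (rule 26): 100000100000
Gen 8 (rule 109): 101110101111
Gen 9 (rule 26): 001000001000
Gen 10 (rule 109): 101011101011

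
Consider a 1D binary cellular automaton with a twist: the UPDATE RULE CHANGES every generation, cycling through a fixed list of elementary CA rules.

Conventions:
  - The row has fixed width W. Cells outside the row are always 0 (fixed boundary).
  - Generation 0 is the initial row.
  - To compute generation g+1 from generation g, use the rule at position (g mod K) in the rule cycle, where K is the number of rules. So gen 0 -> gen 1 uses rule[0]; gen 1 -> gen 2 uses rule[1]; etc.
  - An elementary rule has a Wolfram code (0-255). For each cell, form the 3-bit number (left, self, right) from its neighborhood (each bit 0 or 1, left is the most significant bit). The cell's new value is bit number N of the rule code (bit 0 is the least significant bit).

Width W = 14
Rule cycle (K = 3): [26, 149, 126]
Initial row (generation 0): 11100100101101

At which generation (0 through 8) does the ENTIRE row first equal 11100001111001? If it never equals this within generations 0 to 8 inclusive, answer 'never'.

Gen 0: 11100100101101
Gen 1 (rule 26): 10011011001000
Gen 2 (rule 149): 11000000101111
Gen 3 (rule 126): 11100001111001
Gen 4 (rule 26): 10010011000110
Gen 5 (rule 149): 11011000110001
Gen 6 (rule 126): 11111101111011
Gen 7 (rule 26): 10000001000010
Gen 8 (rule 149): 11111101111011

Answer: 3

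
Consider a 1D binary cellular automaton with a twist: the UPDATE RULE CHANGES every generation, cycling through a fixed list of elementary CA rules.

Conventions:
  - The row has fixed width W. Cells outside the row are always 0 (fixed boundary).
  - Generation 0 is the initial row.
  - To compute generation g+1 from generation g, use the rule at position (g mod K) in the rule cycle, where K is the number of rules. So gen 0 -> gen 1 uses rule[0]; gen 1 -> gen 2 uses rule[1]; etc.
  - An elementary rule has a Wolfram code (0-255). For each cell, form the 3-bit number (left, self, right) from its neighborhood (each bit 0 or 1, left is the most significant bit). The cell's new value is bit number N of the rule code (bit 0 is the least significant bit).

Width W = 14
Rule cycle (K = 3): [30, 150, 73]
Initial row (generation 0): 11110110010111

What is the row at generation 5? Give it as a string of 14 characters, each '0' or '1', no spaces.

Gen 0: 11110110010111
Gen 1 (rule 30): 10000101110100
Gen 2 (rule 150): 11001100100110
Gen 3 (rule 73): 11001100000110
Gen 4 (rule 30): 10111010001101
Gen 5 (rule 150): 10010011010001

Answer: 10010011010001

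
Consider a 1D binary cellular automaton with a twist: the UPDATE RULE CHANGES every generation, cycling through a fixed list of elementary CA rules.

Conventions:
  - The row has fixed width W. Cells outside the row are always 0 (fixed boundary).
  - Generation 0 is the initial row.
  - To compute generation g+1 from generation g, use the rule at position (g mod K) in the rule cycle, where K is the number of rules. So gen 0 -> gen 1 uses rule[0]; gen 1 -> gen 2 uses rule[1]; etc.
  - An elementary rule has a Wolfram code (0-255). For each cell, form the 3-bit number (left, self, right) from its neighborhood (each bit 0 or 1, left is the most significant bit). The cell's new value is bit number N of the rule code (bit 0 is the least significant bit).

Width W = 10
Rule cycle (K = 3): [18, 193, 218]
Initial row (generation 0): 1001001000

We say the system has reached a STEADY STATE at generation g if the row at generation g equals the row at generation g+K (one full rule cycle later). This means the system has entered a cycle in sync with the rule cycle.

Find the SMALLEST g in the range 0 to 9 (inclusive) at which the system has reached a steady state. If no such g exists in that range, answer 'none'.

Gen 0: 1001001000
Gen 1 (rule 18): 0110110100
Gen 2 (rule 193): 0010010001
Gen 3 (rule 218): 0101101010
Gen 4 (rule 18): 1000000001
Gen 5 (rule 193): 0011111100
Gen 6 (rule 218): 0111111110
Gen 7 (rule 18): 1000000001
Gen 8 (rule 193): 0011111100
Gen 9 (rule 218): 0111111110
Gen 10 (rule 18): 1000000001
Gen 11 (rule 193): 0011111100
Gen 12 (rule 218): 0111111110

Answer: 4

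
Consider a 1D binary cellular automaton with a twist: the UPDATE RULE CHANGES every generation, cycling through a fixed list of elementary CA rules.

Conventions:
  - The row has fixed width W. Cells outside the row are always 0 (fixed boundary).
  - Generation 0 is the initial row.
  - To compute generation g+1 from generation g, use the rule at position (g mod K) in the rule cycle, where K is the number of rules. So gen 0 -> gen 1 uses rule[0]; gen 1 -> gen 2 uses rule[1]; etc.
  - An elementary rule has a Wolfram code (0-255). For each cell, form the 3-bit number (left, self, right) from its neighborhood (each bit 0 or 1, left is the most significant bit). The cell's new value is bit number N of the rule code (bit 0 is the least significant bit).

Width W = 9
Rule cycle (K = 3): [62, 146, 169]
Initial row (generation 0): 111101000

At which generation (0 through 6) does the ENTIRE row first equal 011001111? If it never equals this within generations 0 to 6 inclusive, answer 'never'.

Gen 0: 111101000
Gen 1 (rule 62): 100011100
Gen 2 (rule 146): 010101010
Gen 3 (rule 169): 001010100
Gen 4 (rule 62): 011111110
Gen 5 (rule 146): 101111101
Gen 6 (rule 169): 011111010

Answer: never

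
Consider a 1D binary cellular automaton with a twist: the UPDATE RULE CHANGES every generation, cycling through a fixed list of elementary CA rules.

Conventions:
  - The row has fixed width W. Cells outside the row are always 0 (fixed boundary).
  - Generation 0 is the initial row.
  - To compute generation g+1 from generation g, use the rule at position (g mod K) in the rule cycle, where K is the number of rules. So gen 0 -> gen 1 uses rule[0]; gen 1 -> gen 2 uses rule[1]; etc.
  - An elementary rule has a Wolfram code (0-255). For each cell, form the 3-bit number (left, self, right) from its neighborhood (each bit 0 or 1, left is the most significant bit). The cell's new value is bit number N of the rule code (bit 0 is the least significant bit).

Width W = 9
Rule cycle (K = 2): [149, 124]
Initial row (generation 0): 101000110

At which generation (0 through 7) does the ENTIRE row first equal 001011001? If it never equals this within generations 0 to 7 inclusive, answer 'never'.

Gen 0: 101000110
Gen 1 (rule 149): 101110001
Gen 2 (rule 124): 111011001
Gen 3 (rule 149): 010000101
Gen 4 (rule 124): 011000111
Gen 5 (rule 149): 000110010
Gen 6 (rule 124): 000111011
Gen 7 (rule 149): 110010000

Answer: never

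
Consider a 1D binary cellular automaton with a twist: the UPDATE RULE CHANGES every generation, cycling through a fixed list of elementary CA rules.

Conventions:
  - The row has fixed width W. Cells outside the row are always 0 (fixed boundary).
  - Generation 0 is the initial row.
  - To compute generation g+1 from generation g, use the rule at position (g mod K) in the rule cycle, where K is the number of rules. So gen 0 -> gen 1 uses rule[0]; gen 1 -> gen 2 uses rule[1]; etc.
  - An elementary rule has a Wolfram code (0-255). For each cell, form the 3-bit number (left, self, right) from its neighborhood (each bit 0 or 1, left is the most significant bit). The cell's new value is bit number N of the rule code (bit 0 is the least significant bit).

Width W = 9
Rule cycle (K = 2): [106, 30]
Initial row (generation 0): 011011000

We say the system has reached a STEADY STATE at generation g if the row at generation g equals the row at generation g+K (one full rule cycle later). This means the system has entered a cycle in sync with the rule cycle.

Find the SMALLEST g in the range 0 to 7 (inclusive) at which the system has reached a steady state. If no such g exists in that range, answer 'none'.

Answer: none

Derivation:
Gen 0: 011011000
Gen 1 (rule 106): 111111000
Gen 2 (rule 30): 100000100
Gen 3 (rule 106): 000001000
Gen 4 (rule 30): 000011100
Gen 5 (rule 106): 000110100
Gen 6 (rule 30): 001100110
Gen 7 (rule 106): 011101110
Gen 8 (rule 30): 110001001
Gen 9 (rule 106): 110010010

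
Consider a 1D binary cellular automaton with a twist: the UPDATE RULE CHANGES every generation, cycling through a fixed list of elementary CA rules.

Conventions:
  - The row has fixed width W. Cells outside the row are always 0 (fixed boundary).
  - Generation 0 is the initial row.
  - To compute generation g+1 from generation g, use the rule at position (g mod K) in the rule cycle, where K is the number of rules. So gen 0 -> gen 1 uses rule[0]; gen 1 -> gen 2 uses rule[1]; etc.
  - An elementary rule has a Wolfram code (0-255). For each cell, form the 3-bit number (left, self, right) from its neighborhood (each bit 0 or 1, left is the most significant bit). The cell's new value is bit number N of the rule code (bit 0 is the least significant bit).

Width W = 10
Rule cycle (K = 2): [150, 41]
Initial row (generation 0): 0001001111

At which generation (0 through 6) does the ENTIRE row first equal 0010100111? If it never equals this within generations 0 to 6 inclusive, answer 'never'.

Gen 0: 0001001111
Gen 1 (rule 150): 0011110110
Gen 2 (rule 41): 1010001100
Gen 3 (rule 150): 1011010010
Gen 4 (rule 41): 0110100000
Gen 5 (rule 150): 1000110000
Gen 6 (rule 41): 0010100111

Answer: 6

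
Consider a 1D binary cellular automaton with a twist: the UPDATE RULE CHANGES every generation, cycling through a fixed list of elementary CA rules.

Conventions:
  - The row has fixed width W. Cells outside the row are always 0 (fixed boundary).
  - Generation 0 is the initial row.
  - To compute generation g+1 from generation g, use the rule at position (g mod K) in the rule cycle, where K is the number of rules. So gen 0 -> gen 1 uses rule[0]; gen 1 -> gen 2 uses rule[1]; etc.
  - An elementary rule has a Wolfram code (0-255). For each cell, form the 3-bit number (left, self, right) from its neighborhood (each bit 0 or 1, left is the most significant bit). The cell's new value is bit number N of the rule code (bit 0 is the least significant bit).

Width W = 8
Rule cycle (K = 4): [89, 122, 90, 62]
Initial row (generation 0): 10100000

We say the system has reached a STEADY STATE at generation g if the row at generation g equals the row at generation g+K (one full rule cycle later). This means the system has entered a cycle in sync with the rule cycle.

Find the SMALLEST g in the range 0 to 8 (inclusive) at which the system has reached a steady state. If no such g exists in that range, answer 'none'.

Answer: 4

Derivation:
Gen 0: 10100000
Gen 1 (rule 89): 00011111
Gen 2 (rule 122): 00110001
Gen 3 (rule 90): 01111010
Gen 4 (rule 62): 11000111
Gen 5 (rule 89): 11110101
Gen 6 (rule 122): 10011010
Gen 7 (rule 90): 01111001
Gen 8 (rule 62): 11000111
Gen 9 (rule 89): 11110101
Gen 10 (rule 122): 10011010
Gen 11 (rule 90): 01111001
Gen 12 (rule 62): 11000111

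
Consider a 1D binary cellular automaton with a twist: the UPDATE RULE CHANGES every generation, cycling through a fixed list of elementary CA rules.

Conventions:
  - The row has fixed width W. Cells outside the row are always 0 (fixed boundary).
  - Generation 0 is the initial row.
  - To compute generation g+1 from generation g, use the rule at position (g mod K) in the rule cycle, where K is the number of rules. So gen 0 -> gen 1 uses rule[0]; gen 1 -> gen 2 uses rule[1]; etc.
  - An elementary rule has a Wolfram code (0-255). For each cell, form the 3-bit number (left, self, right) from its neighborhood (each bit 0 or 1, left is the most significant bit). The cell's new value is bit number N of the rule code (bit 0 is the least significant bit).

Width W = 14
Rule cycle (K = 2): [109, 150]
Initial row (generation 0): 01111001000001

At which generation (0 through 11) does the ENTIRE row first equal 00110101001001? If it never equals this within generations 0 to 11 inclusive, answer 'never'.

Answer: never

Derivation:
Gen 0: 01111001000001
Gen 1 (rule 109): 01001001011101
Gen 2 (rule 150): 11111111001001
Gen 3 (rule 109): 10000001001001
Gen 4 (rule 150): 11000011111111
Gen 5 (rule 109): 11011010000001
Gen 6 (rule 150): 00000011000011
Gen 7 (rule 109): 11111011011011
Gen 8 (rule 150): 01110000000000
Gen 9 (rule 109): 01010111111111
Gen 10 (rule 150): 11010011111110
Gen 11 (rule 109): 11110010000010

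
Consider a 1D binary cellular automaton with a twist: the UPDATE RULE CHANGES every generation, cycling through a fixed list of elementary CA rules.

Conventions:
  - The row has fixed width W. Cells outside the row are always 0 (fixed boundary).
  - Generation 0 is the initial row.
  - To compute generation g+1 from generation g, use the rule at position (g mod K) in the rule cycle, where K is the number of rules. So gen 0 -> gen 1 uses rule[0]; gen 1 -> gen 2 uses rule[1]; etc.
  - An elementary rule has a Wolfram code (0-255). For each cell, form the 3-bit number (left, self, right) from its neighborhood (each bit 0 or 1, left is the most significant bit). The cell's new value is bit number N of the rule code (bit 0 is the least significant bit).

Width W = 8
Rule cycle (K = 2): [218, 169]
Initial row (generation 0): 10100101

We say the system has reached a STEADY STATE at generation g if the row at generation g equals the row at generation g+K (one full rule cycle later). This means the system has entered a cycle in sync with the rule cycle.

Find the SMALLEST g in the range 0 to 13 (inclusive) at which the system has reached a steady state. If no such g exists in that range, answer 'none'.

Gen 0: 10100101
Gen 1 (rule 218): 00011000
Gen 2 (rule 169): 11010011
Gen 3 (rule 218): 11001111
Gen 4 (rule 169): 10001110
Gen 5 (rule 218): 01011111
Gen 6 (rule 169): 00111110
Gen 7 (rule 218): 01111111
Gen 8 (rule 169): 01111110
Gen 9 (rule 218): 11111111
Gen 10 (rule 169): 11111110
Gen 11 (rule 218): 11111111
Gen 12 (rule 169): 11111110
Gen 13 (rule 218): 11111111
Gen 14 (rule 169): 11111110
Gen 15 (rule 218): 11111111

Answer: 9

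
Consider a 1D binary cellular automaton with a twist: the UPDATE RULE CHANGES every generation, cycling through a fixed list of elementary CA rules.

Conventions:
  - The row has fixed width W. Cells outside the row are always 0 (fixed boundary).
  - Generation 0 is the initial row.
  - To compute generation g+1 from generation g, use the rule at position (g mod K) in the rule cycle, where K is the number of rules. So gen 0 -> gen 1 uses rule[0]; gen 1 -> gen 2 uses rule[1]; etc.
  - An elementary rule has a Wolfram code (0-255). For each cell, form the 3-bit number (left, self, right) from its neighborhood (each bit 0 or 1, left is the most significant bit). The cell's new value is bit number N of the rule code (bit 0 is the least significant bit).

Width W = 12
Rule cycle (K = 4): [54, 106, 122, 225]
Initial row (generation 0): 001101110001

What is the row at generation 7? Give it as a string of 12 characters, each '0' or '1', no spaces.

Answer: 011111010101

Derivation:
Gen 0: 001101110001
Gen 1 (rule 54): 010010001011
Gen 2 (rule 106): 100100010111
Gen 3 (rule 122): 011010101101
Gen 4 (rule 225): 001101010110
Gen 5 (rule 54): 010011111001
Gen 6 (rule 106): 100110001010
Gen 7 (rule 122): 011111010101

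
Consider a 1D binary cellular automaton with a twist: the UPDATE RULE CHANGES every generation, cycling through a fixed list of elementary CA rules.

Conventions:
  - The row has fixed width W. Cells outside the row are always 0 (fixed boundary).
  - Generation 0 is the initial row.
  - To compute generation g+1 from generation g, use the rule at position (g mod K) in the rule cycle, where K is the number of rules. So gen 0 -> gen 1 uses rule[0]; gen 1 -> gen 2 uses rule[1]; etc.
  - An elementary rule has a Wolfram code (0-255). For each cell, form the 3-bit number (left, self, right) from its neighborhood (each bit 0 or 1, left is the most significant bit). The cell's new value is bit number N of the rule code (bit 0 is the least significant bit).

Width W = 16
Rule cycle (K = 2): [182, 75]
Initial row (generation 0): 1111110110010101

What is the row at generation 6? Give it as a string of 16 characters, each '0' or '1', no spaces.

Gen 0: 1111110110010101
Gen 1 (rule 182): 0111101001111111
Gen 2 (rule 75): 1100100011000001
Gen 3 (rule 182): 0011110100100011
Gen 4 (rule 75): 1110010001001111
Gen 5 (rule 182): 0101111011110110
Gen 6 (rule 75): 1001001010010110

Answer: 1001001010010110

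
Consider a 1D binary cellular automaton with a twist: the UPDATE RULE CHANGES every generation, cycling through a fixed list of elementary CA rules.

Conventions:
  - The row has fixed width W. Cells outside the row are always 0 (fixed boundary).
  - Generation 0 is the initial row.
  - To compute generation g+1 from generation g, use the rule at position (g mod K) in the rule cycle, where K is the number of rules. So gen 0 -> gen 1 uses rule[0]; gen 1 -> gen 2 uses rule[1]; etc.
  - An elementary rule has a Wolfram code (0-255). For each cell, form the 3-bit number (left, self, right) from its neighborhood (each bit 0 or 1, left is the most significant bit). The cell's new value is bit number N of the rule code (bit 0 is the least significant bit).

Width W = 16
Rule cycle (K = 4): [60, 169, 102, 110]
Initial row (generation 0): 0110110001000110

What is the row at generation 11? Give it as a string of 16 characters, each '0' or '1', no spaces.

Gen 0: 0110110001000110
Gen 1 (rule 60): 0101101001100101
Gen 2 (rule 169): 0011010001000010
Gen 3 (rule 102): 0101110011000110
Gen 4 (rule 110): 1111010111001110
Gen 5 (rule 60): 1000111100101001
Gen 6 (rule 169): 0010111000010000
Gen 7 (rule 102): 0111001000110000
Gen 8 (rule 110): 1101011001110000
Gen 9 (rule 60): 1011110101001000
Gen 10 (rule 169): 0111101010000011
Gen 11 (rule 102): 1000111110000101

Answer: 1000111110000101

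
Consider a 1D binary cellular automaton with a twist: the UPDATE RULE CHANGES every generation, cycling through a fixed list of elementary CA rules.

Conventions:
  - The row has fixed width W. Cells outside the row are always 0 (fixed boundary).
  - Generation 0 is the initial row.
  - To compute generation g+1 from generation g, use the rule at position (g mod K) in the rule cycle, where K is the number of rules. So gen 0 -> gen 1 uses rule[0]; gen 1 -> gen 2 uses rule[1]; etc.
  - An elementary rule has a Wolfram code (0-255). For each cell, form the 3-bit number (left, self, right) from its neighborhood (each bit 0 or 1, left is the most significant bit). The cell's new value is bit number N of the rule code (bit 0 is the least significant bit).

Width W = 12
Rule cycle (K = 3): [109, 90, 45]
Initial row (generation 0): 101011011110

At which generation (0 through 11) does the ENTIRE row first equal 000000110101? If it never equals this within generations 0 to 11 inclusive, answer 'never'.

Answer: 8

Derivation:
Gen 0: 101011011110
Gen 1 (rule 109): 111111110010
Gen 2 (rule 90): 100000011101
Gen 3 (rule 45): 101111010011
Gen 4 (rule 109): 111001110011
Gen 5 (rule 90): 101111011111
Gen 6 (rule 45): 111000110000
Gen 7 (rule 109): 101010110111
Gen 8 (rule 90): 000000110101
Gen 9 (rule 45): 111110101111
Gen 10 (rule 109): 100011111001
Gen 11 (rule 90): 010110001110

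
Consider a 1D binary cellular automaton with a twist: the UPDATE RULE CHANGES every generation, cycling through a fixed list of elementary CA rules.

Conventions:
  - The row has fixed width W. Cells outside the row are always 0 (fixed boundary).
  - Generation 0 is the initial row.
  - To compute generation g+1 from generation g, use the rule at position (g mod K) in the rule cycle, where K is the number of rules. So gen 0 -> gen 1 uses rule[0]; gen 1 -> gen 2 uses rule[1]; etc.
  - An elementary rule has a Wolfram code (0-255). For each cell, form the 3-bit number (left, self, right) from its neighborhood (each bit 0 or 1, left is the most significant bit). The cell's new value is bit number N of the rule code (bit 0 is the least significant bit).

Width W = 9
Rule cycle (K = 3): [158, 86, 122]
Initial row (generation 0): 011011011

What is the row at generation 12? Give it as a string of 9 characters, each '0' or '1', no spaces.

Gen 0: 011011011
Gen 1 (rule 158): 110010010
Gen 2 (rule 86): 011111111
Gen 3 (rule 122): 110000001
Gen 4 (rule 158): 101000011
Gen 5 (rule 86): 101100101
Gen 6 (rule 122): 011111010
Gen 7 (rule 158): 111110011
Gen 8 (rule 86): 000011101
Gen 9 (rule 122): 000110110
Gen 10 (rule 158): 001100101
Gen 11 (rule 86): 010111101
Gen 12 (rule 122): 101100110

Answer: 101100110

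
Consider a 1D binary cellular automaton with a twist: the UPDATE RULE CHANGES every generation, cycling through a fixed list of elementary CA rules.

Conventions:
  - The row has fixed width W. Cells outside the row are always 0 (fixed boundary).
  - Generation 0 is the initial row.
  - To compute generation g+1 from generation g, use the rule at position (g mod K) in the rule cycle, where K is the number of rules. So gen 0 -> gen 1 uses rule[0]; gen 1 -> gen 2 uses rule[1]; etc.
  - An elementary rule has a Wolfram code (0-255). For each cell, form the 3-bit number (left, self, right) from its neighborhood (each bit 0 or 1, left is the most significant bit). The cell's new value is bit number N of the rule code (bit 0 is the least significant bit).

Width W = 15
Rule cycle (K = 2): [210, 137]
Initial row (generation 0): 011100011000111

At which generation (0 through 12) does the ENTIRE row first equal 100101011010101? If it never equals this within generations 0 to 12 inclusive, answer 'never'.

Gen 0: 011100011000111
Gen 1 (rule 210): 101110101101011
Gen 2 (rule 137): 001100001000010
Gen 3 (rule 210): 010110010100101
Gen 4 (rule 137): 000100000000000
Gen 5 (rule 210): 001010000000000
Gen 6 (rule 137): 100000111111111
Gen 7 (rule 210): 010001011111111
Gen 8 (rule 137): 000100011111110
Gen 9 (rule 210): 001010101111111
Gen 10 (rule 137): 100000001111110
Gen 11 (rule 210): 010000010111111
Gen 12 (rule 137): 000111000111110

Answer: never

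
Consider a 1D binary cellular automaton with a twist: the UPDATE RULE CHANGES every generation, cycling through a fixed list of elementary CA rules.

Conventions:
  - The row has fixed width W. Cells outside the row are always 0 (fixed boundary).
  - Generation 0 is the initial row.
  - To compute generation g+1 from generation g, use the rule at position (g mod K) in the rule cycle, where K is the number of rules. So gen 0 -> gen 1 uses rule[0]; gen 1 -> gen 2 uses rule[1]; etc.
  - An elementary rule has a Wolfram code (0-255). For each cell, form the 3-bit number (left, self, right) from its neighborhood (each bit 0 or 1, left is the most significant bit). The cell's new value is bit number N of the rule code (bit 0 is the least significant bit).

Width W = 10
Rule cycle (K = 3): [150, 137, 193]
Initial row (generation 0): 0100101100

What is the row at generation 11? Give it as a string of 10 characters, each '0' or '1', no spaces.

Answer: 0001001000

Derivation:
Gen 0: 0100101100
Gen 1 (rule 150): 1111100010
Gen 2 (rule 137): 1111001000
Gen 3 (rule 193): 0111000011
Gen 4 (rule 150): 1010100100
Gen 5 (rule 137): 0000000001
Gen 6 (rule 193): 1111111100
Gen 7 (rule 150): 0111111010
Gen 8 (rule 137): 0111110000
Gen 9 (rule 193): 0011110111
Gen 10 (rule 150): 0101100010
Gen 11 (rule 137): 0001001000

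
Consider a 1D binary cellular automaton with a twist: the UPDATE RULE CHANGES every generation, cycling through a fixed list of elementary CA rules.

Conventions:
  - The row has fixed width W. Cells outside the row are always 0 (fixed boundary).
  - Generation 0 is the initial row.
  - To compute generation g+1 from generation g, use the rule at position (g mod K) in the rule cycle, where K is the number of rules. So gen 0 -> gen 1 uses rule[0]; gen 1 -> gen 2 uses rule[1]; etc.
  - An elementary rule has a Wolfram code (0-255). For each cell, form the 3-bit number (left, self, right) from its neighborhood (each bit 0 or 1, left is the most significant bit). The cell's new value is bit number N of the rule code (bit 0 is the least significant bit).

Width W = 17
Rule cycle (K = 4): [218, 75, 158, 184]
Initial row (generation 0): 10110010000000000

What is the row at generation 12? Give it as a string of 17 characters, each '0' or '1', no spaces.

Answer: 10100101010101010

Derivation:
Gen 0: 10110010000000000
Gen 1 (rule 218): 00111101000000000
Gen 2 (rule 75): 11100100011111111
Gen 3 (rule 158): 11011110111111110
Gen 4 (rule 184): 10111101111111101
Gen 5 (rule 218): 00111101111111100
Gen 6 (rule 75): 11100101000000101
Gen 7 (rule 158): 11011101100001101
Gen 8 (rule 184): 10111011010001010
Gen 9 (rule 218): 00111011001010001
Gen 10 (rule 75): 11101011010000110
Gen 11 (rule 158): 11001010011001101
Gen 12 (rule 184): 10100101010101010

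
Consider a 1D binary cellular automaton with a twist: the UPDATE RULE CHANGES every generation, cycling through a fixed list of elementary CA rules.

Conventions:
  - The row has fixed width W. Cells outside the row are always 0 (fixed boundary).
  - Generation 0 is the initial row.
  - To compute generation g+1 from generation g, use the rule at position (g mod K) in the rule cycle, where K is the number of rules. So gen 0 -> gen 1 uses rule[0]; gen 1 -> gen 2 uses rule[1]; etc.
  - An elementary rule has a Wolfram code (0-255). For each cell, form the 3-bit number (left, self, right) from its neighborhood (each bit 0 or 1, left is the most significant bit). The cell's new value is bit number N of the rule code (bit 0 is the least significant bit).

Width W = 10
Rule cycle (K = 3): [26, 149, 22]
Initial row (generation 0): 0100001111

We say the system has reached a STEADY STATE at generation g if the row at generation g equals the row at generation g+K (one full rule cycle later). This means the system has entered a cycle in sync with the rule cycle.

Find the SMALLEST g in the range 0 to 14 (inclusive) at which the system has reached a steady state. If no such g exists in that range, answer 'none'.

Gen 0: 0100001111
Gen 1 (rule 26): 1010011000
Gen 2 (rule 149): 1011000111
Gen 3 (rule 22): 1000101000
Gen 4 (rule 26): 0101000100
Gen 5 (rule 149): 0101110111
Gen 6 (rule 22): 1100000000
Gen 7 (rule 26): 1010000000
Gen 8 (rule 149): 1011111111
Gen 9 (rule 22): 1000000000
Gen 10 (rule 26): 0100000000
Gen 11 (rule 149): 0111111111
Gen 12 (rule 22): 1000000000
Gen 13 (rule 26): 0100000000
Gen 14 (rule 149): 0111111111
Gen 15 (rule 22): 1000000000
Gen 16 (rule 26): 0100000000
Gen 17 (rule 149): 0111111111

Answer: 9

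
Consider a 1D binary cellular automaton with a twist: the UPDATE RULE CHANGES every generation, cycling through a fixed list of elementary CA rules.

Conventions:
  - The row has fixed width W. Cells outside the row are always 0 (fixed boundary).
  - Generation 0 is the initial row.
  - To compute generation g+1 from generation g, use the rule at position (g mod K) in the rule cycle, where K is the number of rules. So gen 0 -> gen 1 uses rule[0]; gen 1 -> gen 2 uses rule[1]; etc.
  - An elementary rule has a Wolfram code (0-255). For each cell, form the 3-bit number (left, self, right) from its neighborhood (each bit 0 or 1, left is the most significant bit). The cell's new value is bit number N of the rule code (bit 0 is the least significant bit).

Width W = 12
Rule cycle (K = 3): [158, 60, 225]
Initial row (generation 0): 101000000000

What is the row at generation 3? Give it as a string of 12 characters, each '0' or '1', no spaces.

Answer: 011100111111

Derivation:
Gen 0: 101000000000
Gen 1 (rule 158): 101100000000
Gen 2 (rule 60): 111010000000
Gen 3 (rule 225): 011100111111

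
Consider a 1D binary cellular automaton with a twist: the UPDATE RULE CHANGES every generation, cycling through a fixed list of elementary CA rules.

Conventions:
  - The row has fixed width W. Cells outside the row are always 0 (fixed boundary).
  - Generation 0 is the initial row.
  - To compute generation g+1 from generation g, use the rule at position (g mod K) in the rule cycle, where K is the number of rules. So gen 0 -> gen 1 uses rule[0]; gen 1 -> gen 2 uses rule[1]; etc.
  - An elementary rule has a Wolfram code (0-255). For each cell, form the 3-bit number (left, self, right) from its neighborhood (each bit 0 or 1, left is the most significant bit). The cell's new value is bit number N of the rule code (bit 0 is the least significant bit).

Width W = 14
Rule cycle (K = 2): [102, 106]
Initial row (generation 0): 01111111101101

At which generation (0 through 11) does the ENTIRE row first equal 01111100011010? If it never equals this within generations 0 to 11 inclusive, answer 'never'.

Gen 0: 01111111101101
Gen 1 (rule 102): 10000000110111
Gen 2 (rule 106): 00000001111101
Gen 3 (rule 102): 00000010000111
Gen 4 (rule 106): 00000100001101
Gen 5 (rule 102): 00001100010111
Gen 6 (rule 106): 00011100101101
Gen 7 (rule 102): 00100101110111
Gen 8 (rule 106): 01001011011101
Gen 9 (rule 102): 11011101100111
Gen 10 (rule 106): 11110111101101
Gen 11 (rule 102): 00011000110111

Answer: never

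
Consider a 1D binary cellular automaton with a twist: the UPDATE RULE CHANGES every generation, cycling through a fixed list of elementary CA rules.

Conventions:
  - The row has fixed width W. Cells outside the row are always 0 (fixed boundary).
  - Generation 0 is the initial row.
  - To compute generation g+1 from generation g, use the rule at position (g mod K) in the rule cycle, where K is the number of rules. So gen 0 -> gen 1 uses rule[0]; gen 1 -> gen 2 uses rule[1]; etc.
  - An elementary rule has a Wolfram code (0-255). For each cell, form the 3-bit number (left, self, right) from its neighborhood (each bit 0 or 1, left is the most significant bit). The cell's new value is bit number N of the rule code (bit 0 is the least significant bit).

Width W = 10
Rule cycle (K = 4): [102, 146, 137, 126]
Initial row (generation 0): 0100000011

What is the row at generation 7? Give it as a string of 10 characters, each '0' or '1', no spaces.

Gen 0: 0100000011
Gen 1 (rule 102): 1100000101
Gen 2 (rule 146): 0010001000
Gen 3 (rule 137): 1000100011
Gen 4 (rule 126): 1101110111
Gen 5 (rule 102): 0110011001
Gen 6 (rule 146): 1001100110
Gen 7 (rule 137): 0001000100

Answer: 0001000100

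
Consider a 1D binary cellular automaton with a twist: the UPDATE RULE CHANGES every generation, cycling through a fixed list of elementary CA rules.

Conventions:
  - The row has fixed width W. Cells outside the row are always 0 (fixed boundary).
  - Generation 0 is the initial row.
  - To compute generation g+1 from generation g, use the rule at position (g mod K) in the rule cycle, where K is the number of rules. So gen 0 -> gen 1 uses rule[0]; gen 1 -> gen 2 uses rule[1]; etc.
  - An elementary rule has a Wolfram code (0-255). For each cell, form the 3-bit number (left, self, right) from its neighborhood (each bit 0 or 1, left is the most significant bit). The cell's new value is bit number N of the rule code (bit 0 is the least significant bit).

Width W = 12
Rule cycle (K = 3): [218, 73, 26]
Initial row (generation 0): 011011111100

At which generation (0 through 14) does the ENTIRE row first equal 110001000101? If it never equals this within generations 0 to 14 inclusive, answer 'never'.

Answer: never

Derivation:
Gen 0: 011011111100
Gen 1 (rule 218): 111011111110
Gen 2 (rule 73): 101010000010
Gen 3 (rule 26): 000001000101
Gen 4 (rule 218): 000010101000
Gen 5 (rule 73): 111000000011
Gen 6 (rule 26): 100100000110
Gen 7 (rule 218): 011010001111
Gen 8 (rule 73): 011000101001
Gen 9 (rule 26): 110101000110
Gen 10 (rule 218): 110000101111
Gen 11 (rule 73): 110110001001
Gen 12 (rule 26): 100101010110
Gen 13 (rule 218): 011000000111
Gen 14 (rule 73): 011011110101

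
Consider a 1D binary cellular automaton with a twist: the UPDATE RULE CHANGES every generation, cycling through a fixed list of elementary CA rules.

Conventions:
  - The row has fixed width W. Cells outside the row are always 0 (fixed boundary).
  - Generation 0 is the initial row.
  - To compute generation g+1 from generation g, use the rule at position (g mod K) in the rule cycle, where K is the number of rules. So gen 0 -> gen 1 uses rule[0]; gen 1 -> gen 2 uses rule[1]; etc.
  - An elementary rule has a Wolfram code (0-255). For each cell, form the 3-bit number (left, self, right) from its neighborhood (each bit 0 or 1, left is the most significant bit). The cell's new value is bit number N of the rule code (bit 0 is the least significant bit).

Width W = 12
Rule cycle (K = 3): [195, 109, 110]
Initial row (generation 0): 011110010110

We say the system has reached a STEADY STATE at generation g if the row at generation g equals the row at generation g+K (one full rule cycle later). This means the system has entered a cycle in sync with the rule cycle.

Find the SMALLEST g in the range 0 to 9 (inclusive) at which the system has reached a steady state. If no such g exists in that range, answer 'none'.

Gen 0: 011110010110
Gen 1 (rule 195): 101110100010
Gen 2 (rule 109): 111011101010
Gen 3 (rule 110): 101110111110
Gen 4 (rule 195): 000110011110
Gen 5 (rule 109): 110110010010
Gen 6 (rule 110): 111110110110
Gen 7 (rule 195): 011110010010
Gen 8 (rule 109): 010010010010
Gen 9 (rule 110): 110110110110
Gen 10 (rule 195): 010010010010
Gen 11 (rule 109): 010010010010
Gen 12 (rule 110): 110110110110

Answer: 8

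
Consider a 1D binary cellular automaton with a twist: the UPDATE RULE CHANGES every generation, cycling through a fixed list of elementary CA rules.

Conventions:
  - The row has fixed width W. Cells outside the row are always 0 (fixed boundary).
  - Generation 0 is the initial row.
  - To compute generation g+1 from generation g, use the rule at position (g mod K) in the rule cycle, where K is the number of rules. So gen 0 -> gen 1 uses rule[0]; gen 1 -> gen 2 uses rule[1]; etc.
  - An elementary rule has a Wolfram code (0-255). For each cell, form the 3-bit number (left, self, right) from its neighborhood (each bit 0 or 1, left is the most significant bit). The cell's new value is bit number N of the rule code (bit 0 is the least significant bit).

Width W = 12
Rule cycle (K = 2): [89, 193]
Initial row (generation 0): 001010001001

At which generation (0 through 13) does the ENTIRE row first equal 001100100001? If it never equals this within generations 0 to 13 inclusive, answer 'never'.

Gen 0: 001010001001
Gen 1 (rule 89): 100001100100
Gen 2 (rule 193): 001100100001
Gen 3 (rule 89): 101110011100
Gen 4 (rule 193): 000110001101
Gen 5 (rule 89): 110111101100
Gen 6 (rule 193): 010011100101
Gen 7 (rule 89): 001010110000
Gen 8 (rule 193): 100000010111
Gen 9 (rule 89): 011111000101
Gen 10 (rule 193): 001111010000
Gen 11 (rule 89): 101001001111
Gen 12 (rule 193): 000000000111
Gen 13 (rule 89): 111111110101

Answer: 2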